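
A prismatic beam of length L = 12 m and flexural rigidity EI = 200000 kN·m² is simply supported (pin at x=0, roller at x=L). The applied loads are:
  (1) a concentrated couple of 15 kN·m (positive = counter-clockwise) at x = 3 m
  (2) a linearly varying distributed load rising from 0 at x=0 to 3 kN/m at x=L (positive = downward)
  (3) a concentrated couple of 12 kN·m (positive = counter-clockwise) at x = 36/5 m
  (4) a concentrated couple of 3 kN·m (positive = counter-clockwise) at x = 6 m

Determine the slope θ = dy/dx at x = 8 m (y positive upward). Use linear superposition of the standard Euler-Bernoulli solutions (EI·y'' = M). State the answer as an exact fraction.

Load 1 — applied couple M₀=15 kN·m at a=3 m (b=L-a=9):
  θ_1 = (M₀x²/(2L)-M₀(x-a)+C₁)/EI  [x>a] with C₁=M₀(3b²-L²)/(6L)=165/8 = (15·8²/(2·12)-15·(8-3)+(165/8))/200000 = -23/320000 rad
Load 2 — triangular load w₀=3 kN/m (0→w₀ over full span):
  θ_2 = -w₀(7L⁴-30L²x²+15x⁴)/(360LEI) = -3·(7·12⁴-30·12²·8²+15·8⁴)/(360·12·200000) = 91/375000 rad
Load 3 — applied couple M₀=12 kN·m at a=36/5 m (b=L-a=24/5):
  θ_3 = (M₀x²/(2L)-M₀(x-a)+C₁)/EI  [x>a] with C₁=M₀(3b²-L²)/(6L)=-312/25 = (12·8²/(2·12)-12·(8-(36/5))+(-312/25))/200000 = 31/625000 rad
Load 4 — applied couple M₀=3 kN·m at a=6 m (b=L-a=6):
  θ_4 = (M₀x²/(2L)-M₀(x-a)+C₁)/EI  [x>a] with C₁=M₀(3b²-L²)/(6L)=-3/2 = (3·8²/(2·12)-3·(8-6)+(-3/2))/200000 = 1/400000 rad
Superposition: θ = Σ θ_i = 26747/120000000 rad ≈ 0.000223 rad

θ(8) = 26747/120000000 rad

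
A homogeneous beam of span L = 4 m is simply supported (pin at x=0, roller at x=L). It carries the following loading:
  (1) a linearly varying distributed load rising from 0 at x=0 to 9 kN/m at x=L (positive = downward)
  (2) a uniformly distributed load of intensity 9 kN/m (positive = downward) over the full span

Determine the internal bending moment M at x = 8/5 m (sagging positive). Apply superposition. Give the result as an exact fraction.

M(8/5) = 3168/125 kN·m

Load 1 — triangular load w₀=9 kN/m (0→w₀ over full span):
  M_1 = w₀Lx/6 - w₀x³/(6L) = 9·4·(8/5)/6 - 9·(8/5)³/(6·4) = 1008/125 kN·m
Load 2 — uniform load w=9 kN/m over full span:
  M_2 = wx(L-x)/2 = 9·(8/5)·(4-(8/5))/2 = 432/25 kN·m
Superposition: M = Σ M_i = 3168/125 kN·m ≈ 25.344000 kN·m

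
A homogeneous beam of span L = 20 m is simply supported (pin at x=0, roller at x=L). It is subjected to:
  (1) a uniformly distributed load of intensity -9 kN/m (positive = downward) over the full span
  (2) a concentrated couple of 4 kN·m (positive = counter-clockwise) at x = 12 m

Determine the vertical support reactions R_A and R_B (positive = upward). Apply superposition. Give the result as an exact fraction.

Load 1 — uniform load w=-9 kN/m over full span:
  R_A = wL/2 = (-9)·20/2 = -90 kN
  R_B = wL/2 = (-9)·20/2 = -90 kN
Load 2 — applied couple M₀=4 kN·m at a=12 m (b=L-a=8):
  R_A = M₀/L = 4/20 = 1/5 kN
  R_B = -M₀/L = -4/20 = -1/5 kN
Superposition: R_A = -449/5 kN, R_B = -451/5 kN

R_A = -449/5 kN, R_B = -451/5 kN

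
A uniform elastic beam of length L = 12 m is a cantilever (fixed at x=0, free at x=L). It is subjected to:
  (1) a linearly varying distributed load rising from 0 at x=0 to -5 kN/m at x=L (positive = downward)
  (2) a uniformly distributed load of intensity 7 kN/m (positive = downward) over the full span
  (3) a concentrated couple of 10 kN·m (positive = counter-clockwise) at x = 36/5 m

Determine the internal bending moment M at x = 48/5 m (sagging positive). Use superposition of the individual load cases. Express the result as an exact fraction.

M(48/5) = -168/25 kN·m

Load 1 — triangular load w₀=-5 kN/m (0→w₀ over full span):
  M_1 = w₀Lx/2 - w₀L²/3 - w₀x³/(6L) = (-5)·12·(48/5)/2 - (-5)·12²/3 - (-5)·(48/5)³/(6·12) = 336/25 kN·m
Load 2 — uniform load w=7 kN/m over full span:
  M_2 = -w(L-x)²/2 = -7·(12-(48/5))²/2 = -504/25 kN·m
Load 3 — applied couple M₀=10 kN·m at a=36/5 m (b=L-a=24/5):
  M_3 = 0  [x>a] = 0 kN·m
Superposition: M = Σ M_i = -168/25 kN·m ≈ -6.720000 kN·m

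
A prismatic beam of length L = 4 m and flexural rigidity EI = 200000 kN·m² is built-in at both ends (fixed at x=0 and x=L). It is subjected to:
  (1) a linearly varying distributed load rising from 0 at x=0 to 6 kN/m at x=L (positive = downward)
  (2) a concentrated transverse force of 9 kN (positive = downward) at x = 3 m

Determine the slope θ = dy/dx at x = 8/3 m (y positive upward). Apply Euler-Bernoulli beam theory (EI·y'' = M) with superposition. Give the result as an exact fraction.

Load 1 — triangular load w₀=6 kN/m (0→w₀ over full span):
  θ_1 = -w₀(2x(L-x)(L-2x)(x+2L)+x²(L-x)²)/(120LEI) = -6·(2·(8/3)·(4-(8/3))·(4-2·(8/3))·((8/3)+2·4)+(8/3)²·(4-(8/3))²)/(120·4·200000) = 7/1265625 rad
Load 2 — point force P=9 kN at a=3 m (b=L-a=1):
  θ_2 = -Pb²x(2aL-(3a+b)x)/(2L³EI)  [x≤a] = -9·1²·(8/3)·(2·3·4-(3·3+1)·(8/3))/(2·4³·200000) = 1/400000 rad
Superposition: θ = Σ θ_i = 1301/162000000 rad ≈ 0.000008 rad

θ(8/3) = 1301/162000000 rad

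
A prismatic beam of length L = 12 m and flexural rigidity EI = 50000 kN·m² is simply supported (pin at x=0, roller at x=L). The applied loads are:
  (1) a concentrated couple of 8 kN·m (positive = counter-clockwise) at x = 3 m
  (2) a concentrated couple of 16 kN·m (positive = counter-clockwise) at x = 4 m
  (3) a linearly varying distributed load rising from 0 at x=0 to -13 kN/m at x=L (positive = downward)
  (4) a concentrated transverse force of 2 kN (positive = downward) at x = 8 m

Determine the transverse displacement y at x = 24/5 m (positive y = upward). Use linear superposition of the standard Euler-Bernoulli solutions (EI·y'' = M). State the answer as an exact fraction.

y(24/5) = 20006443/585937500 m

Load 1 — applied couple M₀=8 kN·m at a=3 m (b=L-a=9):
  y_1 = (M₀x³/(6L)-M₀(x-a)²/2+C₁x)/EI  [x>a] with C₁=M₀(3b²-L²)/(6L)=11 = (8·(24/5)³/(6·12)-8·((24/5)-3)²/2+11·(24/5))/50000 = 1629/1562500 m
Load 2 — applied couple M₀=16 kN·m at a=4 m (b=L-a=8):
  y_2 = (M₀x³/(6L)-M₀(x-a)²/2+C₁x)/EI  [x>a] with C₁=M₀(3b²-L²)/(6L)=32/3 = (16·(24/5)³/(6·12)-16·((24/5)-4)²/2+(32/3)·(24/5))/50000 = 552/390625 m
Load 3 — triangular load w₀=-13 kN/m (0→w₀ over full span):
  y_3 = -w₀x(7L⁴-10L²x²+3x⁴)/(360LEI) = -(-13)·(24/5)·(7·12⁴-10·12²·(24/5)²+3·(24/5)⁴)/(360·12·50000) = 1601964/48828125 m
Load 4 — point force P=2 kN at a=8 m (b=L-a=4):
  y_4 = -Pbx(L²-b²-x²)/(6LEI)  [x≤a] = -2·4·(24/5)·(12²-4²-(24/5)²)/(6·12·50000) = -1312/1171875 m
Superposition: y = Σ y_i = 20006443/585937500 m ≈ 0.034144 m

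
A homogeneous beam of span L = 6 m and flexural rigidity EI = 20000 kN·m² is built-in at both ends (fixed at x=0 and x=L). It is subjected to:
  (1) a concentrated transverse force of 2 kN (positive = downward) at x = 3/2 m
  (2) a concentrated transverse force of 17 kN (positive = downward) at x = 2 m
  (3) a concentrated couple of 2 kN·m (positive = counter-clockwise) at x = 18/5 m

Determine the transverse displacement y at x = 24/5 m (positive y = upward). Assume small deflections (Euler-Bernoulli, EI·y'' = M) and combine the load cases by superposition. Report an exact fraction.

y(24/5) = -333833/1500000000 m

Load 1 — point force P=2 kN at a=3/2 m (b=L-a=9/2):
  y_1 = -Pa²(L-x)²(3bL-(3b+a)(L-x))/(6L³EI)  [x>a] = -2·(3/2)²·(6-(24/5))²·(3·(9/2)·6-(3·(9/2)+(3/2))·(6-(24/5)))/(6·6³·20000) = -63/4000000 m
Load 2 — point force P=17 kN at a=2 m (b=L-a=4):
  y_2 = -Pa²(L-x)²(3bL-(3b+a)(L-x))/(6L³EI)  [x>a] = -17·2²·(6-(24/5))²·(3·4·6-(3·4+2)·(6-(24/5)))/(6·6³·20000) = -391/1875000 m
Load 3 — applied couple M₀=2 kN·m at a=18/5 m (b=L-a=12/5):
  y_3 = (R_Ax³/6 - M_Ax²/2 - M₀(x-a)²/2)/EI  [x>a] with R_A=12/25, M_A=16/25 = ((12/25)·(24/5)³/6 - (16/25)·(24/5)²/2 - 2·((24/5)-(18/5))²/2)/20000 = 27/15625000 m
Superposition: y = Σ y_i = -333833/1500000000 m ≈ -0.000223 m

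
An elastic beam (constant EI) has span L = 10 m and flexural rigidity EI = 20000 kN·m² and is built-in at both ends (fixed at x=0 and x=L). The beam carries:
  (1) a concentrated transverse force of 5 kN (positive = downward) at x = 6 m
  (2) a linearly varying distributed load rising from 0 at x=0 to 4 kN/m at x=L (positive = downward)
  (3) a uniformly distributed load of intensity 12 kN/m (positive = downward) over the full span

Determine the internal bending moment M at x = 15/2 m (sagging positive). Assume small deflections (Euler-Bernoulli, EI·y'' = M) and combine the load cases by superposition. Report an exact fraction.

Load 1 — point force P=5 kN at a=6 m (b=L-a=4):
  M_1 = Pa²(a+3b)(L-x)/L³ - Pa²b/L²  [x>a] = 5·6²·(6+3·4)·(10-(15/2))/10³ - 5·6²·4/10² = 9/10 kN·m
Load 2 — triangular load w₀=4 kN/m (0→w₀ over full span):
  M_2 = 3w₀Lx/20 - w₀L²/30 - w₀x³/(6L) = 3·4·10·(15/2)/20 - 4·10²/30 - 4·(15/2)³/(6·10) = 85/24 kN·m
Load 3 — uniform load w=12 kN/m over full span:
  M_3 = wLx/2 - wL²/12 - wx²/2 = 12·10·(15/2)/2 - 12·10²/12 - 12·(15/2)²/2 = 25/2 kN·m
Superposition: M = Σ M_i = 2033/120 kN·m ≈ 16.941667 kN·m

M(15/2) = 2033/120 kN·m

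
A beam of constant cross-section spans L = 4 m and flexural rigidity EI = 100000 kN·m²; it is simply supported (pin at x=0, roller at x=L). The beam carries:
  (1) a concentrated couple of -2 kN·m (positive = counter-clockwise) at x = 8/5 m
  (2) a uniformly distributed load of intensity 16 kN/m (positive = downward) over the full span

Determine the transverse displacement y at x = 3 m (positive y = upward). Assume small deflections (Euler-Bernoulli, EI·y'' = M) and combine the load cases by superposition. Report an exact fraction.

Load 1 — applied couple M₀=-2 kN·m at a=8/5 m (b=L-a=12/5):
  y_1 = (M₀x³/(6L)-M₀(x-a)²/2+C₁x)/EI  [x>a] with C₁=M₀(3b²-L²)/(6L)=-8/75 = ((-2)·3³/(6·4)-(-2)·(3-(8/5))²/2+(-8/75)·3)/100000 = -61/10000000 m
Load 2 — uniform load w=16 kN/m over full span:
  y_2 = -wx(L³-2Lx²+x³)/(24EI) = -16·3·(4³-2·4·3²+3³)/(24·100000) = -19/50000 m
Superposition: y = Σ y_i = -3861/10000000 m ≈ -0.000386 m

y(3) = -3861/10000000 m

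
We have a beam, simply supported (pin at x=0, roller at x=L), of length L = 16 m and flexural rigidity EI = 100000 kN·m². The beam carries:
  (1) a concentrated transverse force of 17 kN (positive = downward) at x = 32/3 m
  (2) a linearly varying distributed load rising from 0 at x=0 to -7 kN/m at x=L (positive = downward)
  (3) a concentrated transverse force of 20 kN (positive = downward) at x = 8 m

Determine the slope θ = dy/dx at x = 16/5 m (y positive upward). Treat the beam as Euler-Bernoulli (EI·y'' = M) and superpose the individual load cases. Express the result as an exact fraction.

θ(16/5) = 14474/158203125 rad

Load 1 — point force P=17 kN at a=32/3 m (b=L-a=16/3):
  θ_1 = -Pb(L²-b²-3x²)/(6LEI)  [x≤a] = -17·(16/3)·(16²-(16/3)²-3·(16/5)²)/(6·16·100000) = -11764/6328125 rad
Load 2 — triangular load w₀=-7 kN/m (0→w₀ over full span):
  θ_2 = -w₀(7L⁴-30L²x²+15x⁴)/(360LEI) = -(-7)·(7·16⁴-30·16²·(16/5)²+15·(16/5)⁴)/(360·16·100000) = 81536/17578125 rad
Load 3 — point force P=20 kN at a=8 m (b=L-a=8):
  θ_3 = -Pb(L²-b²-3x²)/(6LEI)  [x≤a] = -20·8·(16²-8²-3·(16/5)²)/(6·16·100000) = -42/15625 rad
Superposition: θ = Σ θ_i = 14474/158203125 rad ≈ 0.000091 rad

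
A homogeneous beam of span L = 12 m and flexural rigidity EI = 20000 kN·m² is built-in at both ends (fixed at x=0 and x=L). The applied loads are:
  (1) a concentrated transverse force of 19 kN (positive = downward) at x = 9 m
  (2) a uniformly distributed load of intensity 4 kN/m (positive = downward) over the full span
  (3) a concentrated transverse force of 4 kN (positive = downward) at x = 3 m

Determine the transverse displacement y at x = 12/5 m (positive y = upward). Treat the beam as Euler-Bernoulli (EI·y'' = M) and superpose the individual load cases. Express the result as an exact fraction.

Load 1 — point force P=19 kN at a=9 m (b=L-a=3):
  y_1 = -Pb²x²(3aL-(3a+b)x)/(6L³EI)  [x≤a] = -19·3²·(12/5)²·(3·9·12-(3·9+3)·(12/5))/(6·12³·20000) = -1197/1000000 m
Load 2 — uniform load w=4 kN/m over full span:
  y_2 = -wx²(L-x)²/(24EI) = -4·(12/5)²·(12-(12/5))²/(24·20000) = -1728/390625 m
Load 3 — point force P=4 kN at a=3 m (b=L-a=9):
  y_3 = -Pb²x²(3aL-(3a+b)x)/(6L³EI)  [x≤a] = -4·9²·(12/5)²·(3·3·12-(3·3+9)·(12/5))/(6·12³·20000) = -729/1250000 m
Superposition: y = Σ y_i = -155097/25000000 m ≈ -0.006204 m

y(12/5) = -155097/25000000 m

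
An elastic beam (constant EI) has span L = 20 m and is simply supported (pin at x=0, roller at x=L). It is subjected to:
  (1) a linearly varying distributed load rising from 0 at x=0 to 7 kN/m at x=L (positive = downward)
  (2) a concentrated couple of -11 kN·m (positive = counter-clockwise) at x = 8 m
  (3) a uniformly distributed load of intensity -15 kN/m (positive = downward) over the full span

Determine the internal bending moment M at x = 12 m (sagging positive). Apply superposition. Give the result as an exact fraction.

Load 1 — triangular load w₀=7 kN/m (0→w₀ over full span):
  M_1 = w₀Lx/6 - w₀x³/(6L) = 7·20·12/6 - 7·12³/(6·20) = 896/5 kN·m
Load 2 — applied couple M₀=-11 kN·m at a=8 m (b=L-a=12):
  M_2 = M₀x/L - M₀  [x>a] = (-11)·12/20 - (-11) = 22/5 kN·m
Load 3 — uniform load w=-15 kN/m over full span:
  M_3 = wx(L-x)/2 = (-15)·12·(20-12)/2 = -720 kN·m
Superposition: M = Σ M_i = -2682/5 kN·m ≈ -536.400000 kN·m

M(12) = -2682/5 kN·m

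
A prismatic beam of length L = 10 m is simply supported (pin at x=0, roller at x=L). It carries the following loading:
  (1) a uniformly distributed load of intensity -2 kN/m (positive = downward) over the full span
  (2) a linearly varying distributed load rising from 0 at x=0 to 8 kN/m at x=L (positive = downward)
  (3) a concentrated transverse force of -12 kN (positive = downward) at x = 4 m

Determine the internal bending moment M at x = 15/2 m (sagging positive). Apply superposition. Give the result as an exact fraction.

M(15/2) = 13 kN·m

Load 1 — uniform load w=-2 kN/m over full span:
  M_1 = wx(L-x)/2 = (-2)·(15/2)·(10-(15/2))/2 = -75/4 kN·m
Load 2 — triangular load w₀=8 kN/m (0→w₀ over full span):
  M_2 = w₀Lx/6 - w₀x³/(6L) = 8·10·(15/2)/6 - 8·(15/2)³/(6·10) = 175/4 kN·m
Load 3 — point force P=-12 kN at a=4 m (b=L-a=6):
  M_3 = Pa(L-x)/L  [x>a] = (-12)·4·(10-(15/2))/10 = -12 kN·m
Superposition: M = Σ M_i = 13 kN·m ≈ 13.000000 kN·m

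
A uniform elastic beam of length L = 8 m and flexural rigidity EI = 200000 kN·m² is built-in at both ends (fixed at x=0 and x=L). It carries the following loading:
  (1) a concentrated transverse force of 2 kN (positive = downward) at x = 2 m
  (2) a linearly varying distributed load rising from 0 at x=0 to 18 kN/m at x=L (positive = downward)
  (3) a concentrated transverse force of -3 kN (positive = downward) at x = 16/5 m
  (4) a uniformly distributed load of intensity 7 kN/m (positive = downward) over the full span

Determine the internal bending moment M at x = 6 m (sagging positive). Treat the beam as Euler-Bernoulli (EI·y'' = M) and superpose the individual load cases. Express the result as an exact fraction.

Load 1 — point force P=2 kN at a=2 m (b=L-a=6):
  M_1 = Pa²(a+3b)(L-x)/L³ - Pa²b/L²  [x>a] = 2·2²·(2+3·6)·(8-6)/8³ - 2·2²·6/8² = -1/8 kN·m
Load 2 — triangular load w₀=18 kN/m (0→w₀ over full span):
  M_2 = 3w₀Lx/20 - w₀L²/30 - w₀x³/(6L) = 3·18·8·6/20 - 18·8²/30 - 18·6³/(6·8) = 51/5 kN·m
Load 3 — point force P=-3 kN at a=16/5 m (b=L-a=24/5):
  M_3 = Pa²(a+3b)(L-x)/L³ - Pa²b/L²  [x>a] = (-3)·(16/5)²·((16/5)+3·(24/5))·(8-6)/8³ - (-3)·(16/5)²·(24/5)/8² = 24/125 kN·m
Load 4 — uniform load w=7 kN/m over full span:
  M_4 = wLx/2 - wL²/12 - wx²/2 = 7·8·6/2 - 7·8²/12 - 7·6²/2 = 14/3 kN·m
Superposition: M = Σ M_i = 44801/3000 kN·m ≈ 14.933667 kN·m

M(6) = 44801/3000 kN·m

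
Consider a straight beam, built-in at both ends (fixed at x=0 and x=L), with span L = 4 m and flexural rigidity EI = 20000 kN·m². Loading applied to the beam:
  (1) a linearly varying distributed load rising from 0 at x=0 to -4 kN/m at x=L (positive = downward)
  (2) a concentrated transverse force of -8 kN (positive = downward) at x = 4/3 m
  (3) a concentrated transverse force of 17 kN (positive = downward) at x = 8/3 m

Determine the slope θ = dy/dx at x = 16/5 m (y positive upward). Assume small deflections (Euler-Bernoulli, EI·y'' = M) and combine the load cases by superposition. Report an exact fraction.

θ(16/5) = 899/10546875 rad

Load 1 — triangular load w₀=-4 kN/m (0→w₀ over full span):
  θ_1 = -w₀(2x(L-x)(L-2x)(x+2L)+x²(L-x)²)/(120LEI) = -(-4)·(2·(16/5)·(4-(16/5))·(4-2·(16/5))·((16/5)+2·4)+(16/5)²·(4-(16/5))²)/(120·4·20000) = -64/1171875 rad
Load 2 — point force P=-8 kN at a=4/3 m (b=L-a=8/3):
  θ_2 = Pa²(L-x)(2bL-(3b+a)(L-x))/(2L³EI)  [x>a] = (-8)·(4/3)²·(4-(16/5))·(2·(8/3)·4-(3·(8/3)+(4/3))·(4-(16/5)))/(2·4³·20000) = -26/421875 rad
Load 3 — point force P=17 kN at a=8/3 m (b=L-a=4/3):
  θ_3 = Pa²(L-x)(2bL-(3b+a)(L-x))/(2L³EI)  [x>a] = 17·(8/3)²·(4-(16/5))·(2·(4/3)·4-(3·(4/3)+(8/3))·(4-(16/5)))/(2·4³·20000) = 17/84375 rad
Superposition: θ = Σ θ_i = 899/10546875 rad ≈ 0.000085 rad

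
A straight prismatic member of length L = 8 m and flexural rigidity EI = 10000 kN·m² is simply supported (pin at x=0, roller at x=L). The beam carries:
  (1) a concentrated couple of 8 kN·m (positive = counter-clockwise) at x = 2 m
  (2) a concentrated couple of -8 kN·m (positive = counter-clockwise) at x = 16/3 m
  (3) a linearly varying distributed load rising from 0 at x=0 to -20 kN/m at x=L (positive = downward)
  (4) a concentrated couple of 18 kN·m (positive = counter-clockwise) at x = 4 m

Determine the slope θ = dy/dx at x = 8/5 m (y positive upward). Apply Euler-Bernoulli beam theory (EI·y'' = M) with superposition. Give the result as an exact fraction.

θ(8/5) = 49777/2812500 rad

Load 1 — applied couple M₀=8 kN·m at a=2 m (b=L-a=6):
  θ_1 = (M₀x²/(2L)+C₁)/EI  [x≤a] with C₁=M₀(3b²-L²)/(6L)=22/3 = (8·(8/5)²/(2·8)+(22/3))/10000 = 323/375000 rad
Load 2 — applied couple M₀=-8 kN·m at a=16/3 m (b=L-a=8/3):
  θ_2 = (M₀x²/(2L)+C₁)/EI  [x≤a] with C₁=M₀(3b²-L²)/(6L)=64/9 = ((-8)·(8/5)²/(2·8)+(64/9))/10000 = 82/140625 rad
Load 3 — triangular load w₀=-20 kN/m (0→w₀ over full span):
  θ_3 = -w₀(7L⁴-30L²x²+15x⁴)/(360LEI) = -(-20)·(7·8⁴-30·8²·(8/5)²+15·(8/5)⁴)/(360·8·10000) = 11648/703125 rad
Load 4 — applied couple M₀=18 kN·m at a=4 m (b=L-a=4):
  θ_4 = (M₀x²/(2L)+C₁)/EI  [x≤a] with C₁=M₀(3b²-L²)/(6L)=-6 = (18·(8/5)²/(2·8)+(-6))/10000 = -39/125000 rad
Superposition: θ = Σ θ_i = 49777/2812500 rad ≈ 0.017698 rad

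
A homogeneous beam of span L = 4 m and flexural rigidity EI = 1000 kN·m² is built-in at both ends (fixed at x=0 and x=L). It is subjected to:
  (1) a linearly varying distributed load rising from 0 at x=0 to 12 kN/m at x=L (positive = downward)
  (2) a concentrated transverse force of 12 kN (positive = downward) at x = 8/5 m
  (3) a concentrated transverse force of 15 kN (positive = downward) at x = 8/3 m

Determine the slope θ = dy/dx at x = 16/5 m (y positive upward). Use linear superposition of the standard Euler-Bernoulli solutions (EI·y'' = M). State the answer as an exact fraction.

θ(16/5) = 32228/3515625 rad

Load 1 — triangular load w₀=12 kN/m (0→w₀ over full span):
  θ_1 = -w₀(2x(L-x)(L-2x)(x+2L)+x²(L-x)²)/(120LEI) = -12·(2·(16/5)·(4-(16/5))·(4-2·(16/5))·((16/5)+2·4)+(16/5)²·(4-(16/5))²)/(120·4·1000) = 256/78125 rad
Load 2 — point force P=12 kN at a=8/5 m (b=L-a=12/5):
  θ_2 = Pa²(L-x)(2bL-(3b+a)(L-x))/(2L³EI)  [x>a] = 12·(8/5)²·(4-(16/5))·(2·(12/5)·4-(3·(12/5)+(8/5))·(4-(16/5)))/(2·4³·1000) = 912/390625 rad
Load 3 — point force P=15 kN at a=8/3 m (b=L-a=4/3):
  θ_3 = Pa²(L-x)(2bL-(3b+a)(L-x))/(2L³EI)  [x>a] = 15·(8/3)²·(4-(16/5))·(2·(4/3)·4-(3·(4/3)+(8/3))·(4-(16/5)))/(2·4³·1000) = 4/1125 rad
Superposition: θ = Σ θ_i = 32228/3515625 rad ≈ 0.009167 rad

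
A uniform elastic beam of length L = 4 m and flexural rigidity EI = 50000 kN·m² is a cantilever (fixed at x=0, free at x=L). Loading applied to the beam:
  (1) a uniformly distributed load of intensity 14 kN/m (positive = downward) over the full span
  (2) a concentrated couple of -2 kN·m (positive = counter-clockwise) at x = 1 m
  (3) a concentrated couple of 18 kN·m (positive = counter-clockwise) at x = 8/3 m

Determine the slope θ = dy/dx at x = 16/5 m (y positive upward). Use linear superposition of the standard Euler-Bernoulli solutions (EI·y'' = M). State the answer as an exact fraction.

Load 1 — uniform load w=14 kN/m over full span:
  θ_1 = -wx(x²-3Lx+3L²)/(6EI) = -14·(16/5)·((16/5)²-3·4·(16/5)+3·4²)/(6·50000) = -3472/1171875 rad
Load 2 — applied couple M₀=-2 kN·m at a=1 m (b=L-a=3):
  θ_2 = M₀a/EI  [x>a] = (-2)·1/50000 = -1/25000 rad
Load 3 — applied couple M₀=18 kN·m at a=8/3 m (b=L-a=4/3):
  θ_3 = M₀a/EI  [x>a] = 18·(8/3)/50000 = 3/3125 rad
Superposition: θ = Σ θ_i = -19151/9375000 rad ≈ -0.002043 rad

θ(16/5) = -19151/9375000 rad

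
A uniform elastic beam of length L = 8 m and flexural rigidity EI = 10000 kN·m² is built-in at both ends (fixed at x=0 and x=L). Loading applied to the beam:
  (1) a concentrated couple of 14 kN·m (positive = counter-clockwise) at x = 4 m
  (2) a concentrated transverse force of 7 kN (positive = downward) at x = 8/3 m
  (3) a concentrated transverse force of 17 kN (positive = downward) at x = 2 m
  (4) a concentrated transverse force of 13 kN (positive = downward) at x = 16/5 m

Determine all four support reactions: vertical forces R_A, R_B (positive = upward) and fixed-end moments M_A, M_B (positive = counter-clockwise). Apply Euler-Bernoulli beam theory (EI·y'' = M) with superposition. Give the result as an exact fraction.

R_A = 3302417/108000 kN, M_A = 1239227/27000 kN·m, R_B = 693583/108000 kN, M_B = -459193/27000 kN·m

Load 1 — applied couple M₀=14 kN·m at a=4 m (b=L-a=4):
  R_A = 6M₀ab/L³ = 6·14·4·4/8³ = 21/8 kN
  M_A = M₀b(2a-b)/L² = 14·4·(2·4-4)/8² = 7/2 kN·m
  R_B = -6M₀ab/L³ = -6·14·4·4/8³ = -21/8 kN
  M_B = M₀a(2b-a)/L² = 14·4·(2·4-4)/8² = 7/2 kN·m
Load 2 — point force P=7 kN at a=8/3 m (b=L-a=16/3):
  R_A = Pb²(3a+b)/L³ = 7·(16/3)²·(3·(8/3)+(16/3))/8³ = 140/27 kN
  M_A = Pab²/L² = 7·(8/3)·(16/3)²/8² = 224/27 kN·m
  R_B = Pa²(a+3b)/L³ = 7·(8/3)²·((8/3)+3·(16/3))/8³ = 49/27 kN
  M_B = -Pa²b/L² = -7·(8/3)²·(16/3)/8² = -112/27 kN·m
Load 3 — point force P=17 kN at a=2 m (b=L-a=6):
  R_A = Pb²(3a+b)/L³ = 17·6²·(3·2+6)/8³ = 459/32 kN
  M_A = Pab²/L² = 17·2·6²/8² = 153/8 kN·m
  R_B = Pa²(a+3b)/L³ = 17·2²·(2+3·6)/8³ = 85/32 kN
  M_B = -Pa²b/L² = -17·2²·6/8² = -51/8 kN·m
Load 4 — point force P=13 kN at a=16/5 m (b=L-a=24/5):
  R_A = Pb²(3a+b)/L³ = 13·(24/5)²·(3·(16/5)+(24/5))/8³ = 1053/125 kN
  M_A = Pab²/L² = 13·(16/5)·(24/5)²/8² = 1872/125 kN·m
  R_B = Pa²(a+3b)/L³ = 13·(16/5)²·((16/5)+3·(24/5))/8³ = 572/125 kN
  M_B = -Pa²b/L² = -13·(16/5)²·(24/5)/8² = -1248/125 kN·m
Superposition: R_A = 3302417/108000 kN, M_A = 1239227/27000 kN·m, R_B = 693583/108000 kN, M_B = -459193/27000 kN·m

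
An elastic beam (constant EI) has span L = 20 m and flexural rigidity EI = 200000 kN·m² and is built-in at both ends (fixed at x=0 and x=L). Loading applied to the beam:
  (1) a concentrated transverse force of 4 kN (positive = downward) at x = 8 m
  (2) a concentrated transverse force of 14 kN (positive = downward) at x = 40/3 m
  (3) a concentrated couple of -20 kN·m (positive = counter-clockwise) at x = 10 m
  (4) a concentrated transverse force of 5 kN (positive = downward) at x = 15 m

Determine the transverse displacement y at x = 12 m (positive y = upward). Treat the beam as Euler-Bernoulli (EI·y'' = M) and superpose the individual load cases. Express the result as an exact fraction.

y(12) = -538583/150000000 m

Load 1 — point force P=4 kN at a=8 m (b=L-a=12):
  y_1 = -Pa²(L-x)²(3bL-(3b+a)(L-x))/(6L³EI)  [x>a] = -4·8²·(20-12)²·(3·12·20-(3·12+8)·(20-12))/(6·20³·200000) = -736/1171875 m
Load 2 — point force P=14 kN at a=40/3 m (b=L-a=20/3):
  y_2 = -Pb²x²(3aL-(3a+b)x)/(6L³EI)  [x≤a] = -14·(20/3)²·12²·(3·(40/3)·20-(3·(40/3)+(20/3))·12)/(6·20³·200000) = -7/3125 m
Load 3 — applied couple M₀=-20 kN·m at a=10 m (b=L-a=10):
  y_3 = (R_Ax³/6 - M_Ax²/2 - M₀(x-a)²/2)/EI  [x>a] with R_A=-3/2, M_A=-5 = ((-3/2)·12³/6 - (-5)·12²/2 - (-20)·(12-10)²/2)/200000 = -1/6250 m
Load 4 — point force P=5 kN at a=15 m (b=L-a=5):
  y_4 = -Pb²x²(3aL-(3a+b)x)/(6L³EI)  [x≤a] = -5·5²·12²·(3·15·20-(3·15+5)·12)/(6·20³·200000) = -9/16000 m
Superposition: y = Σ y_i = -538583/150000000 m ≈ -0.003591 m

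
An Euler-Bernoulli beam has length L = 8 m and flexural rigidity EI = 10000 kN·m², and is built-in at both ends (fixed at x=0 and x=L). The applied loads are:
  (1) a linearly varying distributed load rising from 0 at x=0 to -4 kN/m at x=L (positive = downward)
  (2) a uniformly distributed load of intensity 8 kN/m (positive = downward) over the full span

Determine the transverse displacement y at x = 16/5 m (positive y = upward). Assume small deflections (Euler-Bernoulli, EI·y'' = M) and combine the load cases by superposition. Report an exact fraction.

Load 1 — triangular load w₀=-4 kN/m (0→w₀ over full span):
  y_1 = -w₀x²(L-x)²(x+2L)/(120LEI) = -(-4)·(16/5)²·(8-(16/5))²·((16/5)+2·8)/(120·8·10000) = 18432/9765625 m
Load 2 — uniform load w=8 kN/m over full span:
  y_2 = -wx²(L-x)²/(24EI) = -8·(16/5)²·(8-(16/5))²/(24·10000) = -3072/390625 m
Superposition: y = Σ y_i = -58368/9765625 m ≈ -0.005977 m

y(16/5) = -58368/9765625 m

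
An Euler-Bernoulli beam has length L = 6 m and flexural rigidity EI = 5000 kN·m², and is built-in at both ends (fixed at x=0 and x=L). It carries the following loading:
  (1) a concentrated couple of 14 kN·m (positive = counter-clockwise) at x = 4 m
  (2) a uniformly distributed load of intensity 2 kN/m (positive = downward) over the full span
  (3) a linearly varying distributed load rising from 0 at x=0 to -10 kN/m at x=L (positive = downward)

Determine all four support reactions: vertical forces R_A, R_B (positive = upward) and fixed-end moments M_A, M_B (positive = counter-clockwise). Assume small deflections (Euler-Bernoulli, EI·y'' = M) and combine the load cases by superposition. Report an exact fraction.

Load 1 — applied couple M₀=14 kN·m at a=4 m (b=L-a=2):
  R_A = 6M₀ab/L³ = 6·14·4·2/6³ = 28/9 kN
  M_A = M₀b(2a-b)/L² = 14·2·(2·4-2)/6² = 14/3 kN·m
  R_B = -6M₀ab/L³ = -6·14·4·2/6³ = -28/9 kN
  M_B = M₀a(2b-a)/L² = 14·4·(2·2-4)/6² = 0 kN·m
Load 2 — uniform load w=2 kN/m over full span:
  R_A = wL/2 = 2·6/2 = 6 kN
  M_A = wL²/12 = 2·6²/12 = 6 kN·m
  R_B = wL/2 = 2·6/2 = 6 kN
  M_B = -wL²/12 = -2·6²/12 = -6 kN·m
Load 3 — triangular load w₀=-10 kN/m (0→w₀ over full span):
  R_A = 3w₀L/20 = 3·(-10)·6/20 = -9 kN
  M_A = w₀L²/30 = (-10)·6²/30 = -12 kN·m
  R_B = 7w₀L/20 = 7·(-10)·6/20 = -21 kN
  M_B = -w₀L²/20 = -(-10)·6²/20 = 18 kN·m
Superposition: R_A = 1/9 kN, M_A = -4/3 kN·m, R_B = -163/9 kN, M_B = 12 kN·m

R_A = 1/9 kN, M_A = -4/3 kN·m, R_B = -163/9 kN, M_B = 12 kN·m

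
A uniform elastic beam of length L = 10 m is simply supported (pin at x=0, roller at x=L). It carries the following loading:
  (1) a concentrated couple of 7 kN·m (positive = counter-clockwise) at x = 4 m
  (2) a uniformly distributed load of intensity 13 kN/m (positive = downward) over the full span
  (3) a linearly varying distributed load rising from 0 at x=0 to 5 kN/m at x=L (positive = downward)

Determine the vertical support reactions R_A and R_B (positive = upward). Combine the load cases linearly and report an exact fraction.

Load 1 — applied couple M₀=7 kN·m at a=4 m (b=L-a=6):
  R_A = M₀/L = 7/10 kN
  R_B = -M₀/L = -7/10 kN
Load 2 — uniform load w=13 kN/m over full span:
  R_A = wL/2 = 13·10/2 = 65 kN
  R_B = wL/2 = 13·10/2 = 65 kN
Load 3 — triangular load w₀=5 kN/m (0→w₀ over full span):
  R_A = w₀L/6 = 5·10/6 = 25/3 kN
  R_B = w₀L/3 = 5·10/3 = 50/3 kN
Superposition: R_A = 2221/30 kN, R_B = 2429/30 kN

R_A = 2221/30 kN, R_B = 2429/30 kN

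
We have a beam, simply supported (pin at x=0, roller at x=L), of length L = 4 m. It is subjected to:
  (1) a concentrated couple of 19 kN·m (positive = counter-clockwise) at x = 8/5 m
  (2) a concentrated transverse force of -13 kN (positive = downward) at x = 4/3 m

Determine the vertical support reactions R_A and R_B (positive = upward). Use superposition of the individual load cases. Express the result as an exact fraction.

R_A = -47/12 kN, R_B = -109/12 kN

Load 1 — applied couple M₀=19 kN·m at a=8/5 m (b=L-a=12/5):
  R_A = M₀/L = 19/4 kN
  R_B = -M₀/L = -19/4 kN
Load 2 — point force P=-13 kN at a=4/3 m (b=L-a=8/3):
  R_A = Pb/L = (-13)·(8/3)/4 = -26/3 kN
  R_B = Pa/L = (-13)·(4/3)/4 = -13/3 kN
Superposition: R_A = -47/12 kN, R_B = -109/12 kN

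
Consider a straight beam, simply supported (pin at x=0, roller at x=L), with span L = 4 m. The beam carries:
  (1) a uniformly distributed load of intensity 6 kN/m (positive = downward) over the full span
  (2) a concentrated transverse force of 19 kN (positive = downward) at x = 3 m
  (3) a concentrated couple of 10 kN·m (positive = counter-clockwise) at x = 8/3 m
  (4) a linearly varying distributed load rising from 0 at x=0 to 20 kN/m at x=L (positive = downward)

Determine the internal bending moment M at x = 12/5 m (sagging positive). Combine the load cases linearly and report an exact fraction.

M(12/5) = 247/5 kN·m

Load 1 — uniform load w=6 kN/m over full span:
  M_1 = wx(L-x)/2 = 6·(12/5)·(4-(12/5))/2 = 288/25 kN·m
Load 2 — point force P=19 kN at a=3 m (b=L-a=1):
  M_2 = Pbx/L  [x≤a] = 19·1·(12/5)/4 = 57/5 kN·m
Load 3 — applied couple M₀=10 kN·m at a=8/3 m (b=L-a=4/3):
  M_3 = M₀x/L  [x≤a] = 10·(12/5)/4 = 6 kN·m
Load 4 — triangular load w₀=20 kN/m (0→w₀ over full span):
  M_4 = w₀Lx/6 - w₀x³/(6L) = 20·4·(12/5)/6 - 20·(12/5)³/(6·4) = 512/25 kN·m
Superposition: M = Σ M_i = 247/5 kN·m ≈ 49.400000 kN·m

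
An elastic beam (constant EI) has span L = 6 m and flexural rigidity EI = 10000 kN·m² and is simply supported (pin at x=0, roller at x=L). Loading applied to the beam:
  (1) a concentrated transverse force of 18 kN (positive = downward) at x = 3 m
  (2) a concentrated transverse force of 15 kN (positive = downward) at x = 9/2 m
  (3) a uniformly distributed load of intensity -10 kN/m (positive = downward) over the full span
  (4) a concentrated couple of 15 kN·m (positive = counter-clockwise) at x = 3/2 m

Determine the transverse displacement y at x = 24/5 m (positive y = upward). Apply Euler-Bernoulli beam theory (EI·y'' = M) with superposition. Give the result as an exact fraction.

y(24/5) = 71847/20000000 m

Load 1 — point force P=18 kN at a=3 m (b=L-a=3):
  y_1 = -Pa(L-x)(2Lx-a²-x²)/(6LEI)  [x>a] = -18·3·(6-(24/5))·(2·6·(24/5)-3²-(24/5)²)/(6·6·10000) = -5751/1250000 m
Load 2 — point force P=15 kN at a=9/2 m (b=L-a=3/2):
  y_2 = -Pa(L-x)(2Lx-a²-x²)/(6LEI)  [x>a] = -15·(9/2)·(6-(24/5))·(2·6·(24/5)-(9/2)²-(24/5)²)/(6·6·10000) = -12879/4000000 m
Load 3 — uniform load w=-10 kN/m over full span:
  y_3 = -wx(L³-2Lx²+x³)/(24EI) = -(-10)·(24/5)·(6³-2·6·(24/5)²+(24/5)³)/(24·10000) = 783/78125 m
Load 4 — applied couple M₀=15 kN·m at a=3/2 m (b=L-a=9/2):
  y_4 = (M₀x³/(6L)-M₀(x-a)²/2+C₁x)/EI  [x>a] with C₁=M₀(3b²-L²)/(6L)=165/16 = (15·(24/5)³/(6·6)-15·((24/5)-(3/2))²/2+(165/16)·(24/5))/10000 = 2781/2000000 m
Superposition: y = Σ y_i = 71847/20000000 m ≈ 0.003592 m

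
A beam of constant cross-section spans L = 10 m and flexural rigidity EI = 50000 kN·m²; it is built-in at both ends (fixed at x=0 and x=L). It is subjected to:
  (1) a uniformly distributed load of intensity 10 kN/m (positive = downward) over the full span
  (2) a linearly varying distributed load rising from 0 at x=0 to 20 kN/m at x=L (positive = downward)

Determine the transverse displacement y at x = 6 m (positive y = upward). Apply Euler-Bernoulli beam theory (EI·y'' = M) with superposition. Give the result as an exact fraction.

y(6) = -153/15625 m

Load 1 — uniform load w=10 kN/m over full span:
  y_1 = -wx²(L-x)²/(24EI) = -10·6²·(10-6)²/(24·50000) = -3/625 m
Load 2 — triangular load w₀=20 kN/m (0→w₀ over full span):
  y_2 = -w₀x²(L-x)²(x+2L)/(120LEI) = -20·6²·(10-6)²·(6+2·10)/(120·10·50000) = -78/15625 m
Superposition: y = Σ y_i = -153/15625 m ≈ -0.009792 m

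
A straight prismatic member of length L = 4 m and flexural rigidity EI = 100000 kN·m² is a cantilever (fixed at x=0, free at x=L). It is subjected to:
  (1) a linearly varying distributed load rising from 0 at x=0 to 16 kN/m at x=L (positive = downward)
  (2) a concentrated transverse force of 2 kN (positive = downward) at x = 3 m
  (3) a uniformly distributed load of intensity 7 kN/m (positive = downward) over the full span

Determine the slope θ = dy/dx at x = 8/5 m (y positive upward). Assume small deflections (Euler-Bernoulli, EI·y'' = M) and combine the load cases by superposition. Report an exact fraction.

θ(8/5) = -19013/11718750 rad

Load 1 — triangular load w₀=16 kN/m (0→w₀ over full span):
  θ_1 = (w₀Lx²/4-w₀L²x/3-w₀x⁴/(24L))/EI = (16·4·(8/5)²/4-16·4²·(8/5)/3-16·(8/5)⁴/(24·4))/100000 = -1888/1953125 rad
Load 2 — point force P=2 kN at a=3 m (b=L-a=1):
  θ_2 = -Px(2a-x)/(2EI)  [x≤a] = -2·(8/5)·(2·3-(8/5))/(2·100000) = -11/156250 rad
Load 3 — uniform load w=7 kN/m over full span:
  θ_3 = -wx(x²-3Lx+3L²)/(6EI) = -7·(8/5)·((8/5)²-3·4·(8/5)+3·4²)/(6·100000) = -686/1171875 rad
Superposition: θ = Σ θ_i = -19013/11718750 rad ≈ -0.001622 rad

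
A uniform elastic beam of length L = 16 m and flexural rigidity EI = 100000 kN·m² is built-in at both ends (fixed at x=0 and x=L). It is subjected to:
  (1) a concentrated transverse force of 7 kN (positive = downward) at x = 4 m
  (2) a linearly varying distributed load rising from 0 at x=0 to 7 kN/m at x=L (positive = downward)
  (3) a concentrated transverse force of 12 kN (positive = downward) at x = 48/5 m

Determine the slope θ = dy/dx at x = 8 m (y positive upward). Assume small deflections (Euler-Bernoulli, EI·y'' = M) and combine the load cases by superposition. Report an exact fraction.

Load 1 — point force P=7 kN at a=4 m (b=L-a=12):
  θ_1 = Pa²(L-x)(2bL-(3b+a)(L-x))/(2L³EI)  [x>a] = 7·4²·(16-8)·(2·12·16-(3·12+4)·(16-8))/(2·16³·100000) = 7/100000 rad
Load 2 — triangular load w₀=7 kN/m (0→w₀ over full span):
  θ_2 = -w₀(2x(L-x)(L-2x)(x+2L)+x²(L-x)²)/(120LEI) = -7·(2·8·(16-8)·(16-2·8)·(8+2·16)+8²·(16-8)²)/(120·16·100000) = -7/46875 rad
Load 3 — point force P=12 kN at a=48/5 m (b=L-a=32/5):
  θ_3 = -Pb²x(2aL-(3a+b)x)/(2L³EI)  [x≤a] = -12·(32/5)²·8·(2·(48/5)·16-(3·(48/5)+(32/5))·8)/(2·16³·100000) = -48/390625 rad
Superposition: θ = Σ θ_i = -7583/37500000 rad ≈ -0.000202 rad

θ(8) = -7583/37500000 rad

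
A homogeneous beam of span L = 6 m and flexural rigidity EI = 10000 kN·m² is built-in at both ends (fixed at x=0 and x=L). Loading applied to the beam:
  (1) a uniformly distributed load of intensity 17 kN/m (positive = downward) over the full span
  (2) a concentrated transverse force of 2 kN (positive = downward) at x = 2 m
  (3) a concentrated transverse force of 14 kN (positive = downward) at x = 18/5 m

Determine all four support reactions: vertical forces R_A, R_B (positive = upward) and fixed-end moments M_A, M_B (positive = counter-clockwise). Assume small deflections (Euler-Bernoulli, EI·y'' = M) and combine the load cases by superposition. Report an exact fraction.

Load 1 — uniform load w=17 kN/m over full span:
  R_A = wL/2 = 17·6/2 = 51 kN
  M_A = wL²/12 = 17·6²/12 = 51 kN·m
  R_B = wL/2 = 17·6/2 = 51 kN
  M_B = -wL²/12 = -17·6²/12 = -51 kN·m
Load 2 — point force P=2 kN at a=2 m (b=L-a=4):
  R_A = Pb²(3a+b)/L³ = 2·4²·(3·2+4)/6³ = 40/27 kN
  M_A = Pab²/L² = 2·2·4²/6² = 16/9 kN·m
  R_B = Pa²(a+3b)/L³ = 2·2²·(2+3·4)/6³ = 14/27 kN
  M_B = -Pa²b/L² = -2·2²·4/6² = -8/9 kN·m
Load 3 — point force P=14 kN at a=18/5 m (b=L-a=12/5):
  R_A = Pb²(3a+b)/L³ = 14·(12/5)²·(3·(18/5)+(12/5))/6³ = 616/125 kN
  M_A = Pab²/L² = 14·(18/5)·(12/5)²/6² = 1008/125 kN·m
  R_B = Pa²(a+3b)/L³ = 14·(18/5)²·((18/5)+3·(12/5))/6³ = 1134/125 kN
  M_B = -Pa²b/L² = -14·(18/5)²·(12/5)/6² = -1512/125 kN·m
Superposition: R_A = 193757/3375 kN, M_A = 68447/1125 kN·m, R_B = 204493/3375 kN, M_B = -71983/1125 kN·m

R_A = 193757/3375 kN, M_A = 68447/1125 kN·m, R_B = 204493/3375 kN, M_B = -71983/1125 kN·m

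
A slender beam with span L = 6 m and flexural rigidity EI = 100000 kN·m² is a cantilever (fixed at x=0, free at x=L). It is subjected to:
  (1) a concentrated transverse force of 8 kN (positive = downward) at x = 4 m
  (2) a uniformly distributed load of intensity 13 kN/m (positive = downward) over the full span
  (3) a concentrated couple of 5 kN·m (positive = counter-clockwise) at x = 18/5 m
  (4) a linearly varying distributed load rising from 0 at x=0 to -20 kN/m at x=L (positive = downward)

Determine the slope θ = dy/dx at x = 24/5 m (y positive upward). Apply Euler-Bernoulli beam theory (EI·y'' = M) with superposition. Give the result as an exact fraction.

Load 1 — point force P=8 kN at a=4 m (b=L-a=2):
  θ_1 = -Pa²/(2EI)  [x>a] = -8·4²/(2·100000) = -2/3125 rad
Load 2 — uniform load w=13 kN/m over full span:
  θ_2 = -wx(x²-3Lx+3L²)/(6EI) = -13·(24/5)·((24/5)²-3·6·(24/5)+3·6²)/(6·100000) = -3627/781250 rad
Load 3 — applied couple M₀=5 kN·m at a=18/5 m (b=L-a=12/5):
  θ_3 = M₀a/EI  [x>a] = 5·(18/5)/100000 = 9/50000 rad
Load 4 — triangular load w₀=-20 kN/m (0→w₀ over full span):
  θ_4 = (w₀Lx²/4-w₀L²x/3-w₀x⁴/(24L))/EI = ((-20)·6·(24/5)²/4-(-20)·6²·(24/5)/3-(-20)·(24/5)⁴/(24·6))/100000 = 2088/390625 rad
Superposition: θ = Σ θ_i = 1517/6250000 rad ≈ 0.000243 rad

θ(24/5) = 1517/6250000 rad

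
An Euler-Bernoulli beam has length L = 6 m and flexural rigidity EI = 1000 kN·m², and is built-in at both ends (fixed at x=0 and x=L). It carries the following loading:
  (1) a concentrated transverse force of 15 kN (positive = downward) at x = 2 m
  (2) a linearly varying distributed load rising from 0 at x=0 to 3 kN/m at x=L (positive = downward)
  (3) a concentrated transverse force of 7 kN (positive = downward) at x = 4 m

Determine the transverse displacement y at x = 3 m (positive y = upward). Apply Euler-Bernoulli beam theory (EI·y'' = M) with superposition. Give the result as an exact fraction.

y(3) = -1123/48000 m

Load 1 — point force P=15 kN at a=2 m (b=L-a=4):
  y_1 = -Pa²(L-x)²(3bL-(3b+a)(L-x))/(6L³EI)  [x>a] = -15·2²·(6-3)²·(3·4·6-(3·4+2)·(6-3))/(6·6³·1000) = -1/80 m
Load 2 — triangular load w₀=3 kN/m (0→w₀ over full span):
  y_2 = -w₀x²(L-x)²(x+2L)/(120LEI) = -3·3²·(6-3)²·(3+2·6)/(120·6·1000) = -81/16000 m
Load 3 — point force P=7 kN at a=4 m (b=L-a=2):
  y_3 = -Pb²x²(3aL-(3a+b)x)/(6L³EI)  [x≤a] = -7·2²·3²·(3·4·6-(3·4+2)·3)/(6·6³·1000) = -7/1200 m
Superposition: y = Σ y_i = -1123/48000 m ≈ -0.023396 m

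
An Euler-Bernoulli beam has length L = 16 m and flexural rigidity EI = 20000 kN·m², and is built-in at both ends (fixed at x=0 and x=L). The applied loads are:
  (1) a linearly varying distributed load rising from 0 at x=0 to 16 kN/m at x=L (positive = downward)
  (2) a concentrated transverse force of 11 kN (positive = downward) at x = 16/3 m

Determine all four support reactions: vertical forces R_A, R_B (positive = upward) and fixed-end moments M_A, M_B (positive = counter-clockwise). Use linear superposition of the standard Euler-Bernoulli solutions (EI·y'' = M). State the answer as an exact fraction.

Load 1 — triangular load w₀=16 kN/m (0→w₀ over full span):
  R_A = 3w₀L/20 = 3·16·16/20 = 192/5 kN
  M_A = w₀L²/30 = 16·16²/30 = 2048/15 kN·m
  R_B = 7w₀L/20 = 7·16·16/20 = 448/5 kN
  M_B = -w₀L²/20 = -16·16²/20 = -1024/5 kN·m
Load 2 — point force P=11 kN at a=16/3 m (b=L-a=32/3):
  R_A = Pb²(3a+b)/L³ = 11·(32/3)²·(3·(16/3)+(32/3))/16³ = 220/27 kN
  M_A = Pab²/L² = 11·(16/3)·(32/3)²/16² = 704/27 kN·m
  R_B = Pa²(a+3b)/L³ = 11·(16/3)²·((16/3)+3·(32/3))/16³ = 77/27 kN
  M_B = -Pa²b/L² = -11·(16/3)²·(32/3)/16² = -352/27 kN·m
Superposition: R_A = 6284/135 kN, M_A = 21952/135 kN·m, R_B = 12481/135 kN, M_B = -29408/135 kN·m

R_A = 6284/135 kN, M_A = 21952/135 kN·m, R_B = 12481/135 kN, M_B = -29408/135 kN·m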